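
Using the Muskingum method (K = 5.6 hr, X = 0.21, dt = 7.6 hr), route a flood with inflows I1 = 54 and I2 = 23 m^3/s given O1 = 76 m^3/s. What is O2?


Muskingum coefficients:
denom = 2*K*(1-X) + dt = 2*5.6*(1-0.21) + 7.6 = 16.448.
C0 = (dt - 2*K*X)/denom = (7.6 - 2*5.6*0.21)/16.448 = 0.3191.
C1 = (dt + 2*K*X)/denom = (7.6 + 2*5.6*0.21)/16.448 = 0.6051.
C2 = (2*K*(1-X) - dt)/denom = 0.0759.
O2 = C0*I2 + C1*I1 + C2*O1
   = 0.3191*23 + 0.6051*54 + 0.0759*76
   = 45.78 m^3/s.

45.78


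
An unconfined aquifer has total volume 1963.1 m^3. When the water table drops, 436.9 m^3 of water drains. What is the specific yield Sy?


Specific yield Sy = Volume drained / Total volume.
Sy = 436.9 / 1963.1
   = 0.2226.

0.2226


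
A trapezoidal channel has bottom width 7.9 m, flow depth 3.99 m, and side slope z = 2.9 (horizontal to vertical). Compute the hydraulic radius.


For a trapezoidal section with side slope z:
A = (b + z*y)*y = (7.9 + 2.9*3.99)*3.99 = 77.689 m^2.
P = b + 2*y*sqrt(1 + z^2) = 7.9 + 2*3.99*sqrt(1 + 2.9^2) = 32.379 m.
R = A/P = 77.689 / 32.379 = 2.3994 m.

2.3994


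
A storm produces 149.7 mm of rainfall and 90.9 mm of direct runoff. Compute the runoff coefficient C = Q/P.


The runoff coefficient C = runoff depth / rainfall depth.
C = 90.9 / 149.7
  = 0.6072.

0.6072


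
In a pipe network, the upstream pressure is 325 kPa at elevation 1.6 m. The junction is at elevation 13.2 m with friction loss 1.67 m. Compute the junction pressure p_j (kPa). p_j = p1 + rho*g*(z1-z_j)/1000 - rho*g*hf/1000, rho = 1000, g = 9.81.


Junction pressure: p_j = p1 + rho*g*(z1 - z_j)/1000 - rho*g*hf/1000.
Elevation term = 1000*9.81*(1.6 - 13.2)/1000 = -113.796 kPa.
Friction term = 1000*9.81*1.67/1000 = 16.383 kPa.
p_j = 325 + -113.796 - 16.383 = 194.82 kPa.

194.82


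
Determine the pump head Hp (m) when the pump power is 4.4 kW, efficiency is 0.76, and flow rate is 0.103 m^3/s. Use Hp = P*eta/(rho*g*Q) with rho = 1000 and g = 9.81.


Pump head formula: Hp = P * eta / (rho * g * Q).
Numerator: P * eta = 4.4 * 1000 * 0.76 = 3344.0 W.
Denominator: rho * g * Q = 1000 * 9.81 * 0.103 = 1010.43.
Hp = 3344.0 / 1010.43 = 3.31 m.

3.31


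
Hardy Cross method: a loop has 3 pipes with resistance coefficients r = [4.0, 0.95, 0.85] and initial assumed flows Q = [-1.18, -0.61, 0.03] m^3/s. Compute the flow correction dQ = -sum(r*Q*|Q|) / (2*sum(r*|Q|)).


Numerator terms (r*Q*|Q|): 4.0*-1.18*|-1.18| = -5.5696; 0.95*-0.61*|-0.61| = -0.3535; 0.85*0.03*|0.03| = 0.0008.
Sum of numerator = -5.9223.
Denominator terms (r*|Q|): 4.0*|-1.18| = 4.72; 0.95*|-0.61| = 0.5795; 0.85*|0.03| = 0.0255.
2 * sum of denominator = 2 * 5.325 = 10.65.
dQ = --5.9223 / 10.65 = 0.5561 m^3/s.

0.5561


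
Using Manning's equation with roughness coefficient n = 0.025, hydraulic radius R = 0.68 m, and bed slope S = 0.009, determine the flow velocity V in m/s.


Manning's equation gives V = (1/n) * R^(2/3) * S^(1/2).
First, compute R^(2/3) = 0.68^(2/3) = 0.7733.
Next, S^(1/2) = 0.009^(1/2) = 0.094868.
Then 1/n = 1/0.025 = 40.0.
V = 40.0 * 0.7733 * 0.094868 = 2.9344 m/s.

2.9344


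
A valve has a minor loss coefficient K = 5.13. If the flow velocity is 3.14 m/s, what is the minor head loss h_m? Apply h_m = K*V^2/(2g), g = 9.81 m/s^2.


Minor loss formula: h_m = K * V^2/(2g).
V^2 = 3.14^2 = 9.8596.
V^2/(2g) = 9.8596 / 19.62 = 0.5025 m.
h_m = 5.13 * 0.5025 = 2.578 m.

2.578


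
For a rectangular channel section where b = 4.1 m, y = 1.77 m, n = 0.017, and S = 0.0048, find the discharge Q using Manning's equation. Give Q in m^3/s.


For a rectangular channel, the cross-sectional area A = b * y = 4.1 * 1.77 = 7.26 m^2.
The wetted perimeter P = b + 2y = 4.1 + 2*1.77 = 7.64 m.
Hydraulic radius R = A/P = 7.26/7.64 = 0.9499 m.
Velocity V = (1/n)*R^(2/3)*S^(1/2) = (1/0.017)*0.9499^(2/3)*0.0048^(1/2) = 3.938 m/s.
Discharge Q = A * V = 7.26 * 3.938 = 28.578 m^3/s.

28.578


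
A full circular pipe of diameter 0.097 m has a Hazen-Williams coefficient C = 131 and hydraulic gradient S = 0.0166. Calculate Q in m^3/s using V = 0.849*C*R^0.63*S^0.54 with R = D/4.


For a full circular pipe, R = D/4 = 0.097/4 = 0.0243 m.
V = 0.849 * 131 * 0.0243^0.63 * 0.0166^0.54
  = 0.849 * 131 * 0.096021 * 0.10936
  = 1.1679 m/s.
Pipe area A = pi*D^2/4 = pi*0.097^2/4 = 0.0074 m^2.
Q = A * V = 0.0074 * 1.1679 = 0.0086 m^3/s.

0.0086


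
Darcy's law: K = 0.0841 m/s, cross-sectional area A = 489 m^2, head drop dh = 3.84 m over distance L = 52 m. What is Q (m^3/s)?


Darcy's law: Q = K * A * i, where i = dh/L.
Hydraulic gradient i = 3.84 / 52 = 0.073846.
Q = 0.0841 * 489 * 0.073846
  = 3.0369 m^3/s.

3.0369


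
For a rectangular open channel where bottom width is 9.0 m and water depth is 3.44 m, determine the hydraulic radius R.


For a rectangular section:
Flow area A = b * y = 9.0 * 3.44 = 30.96 m^2.
Wetted perimeter P = b + 2y = 9.0 + 2*3.44 = 15.88 m.
Hydraulic radius R = A/P = 30.96 / 15.88 = 1.9496 m.

1.9496


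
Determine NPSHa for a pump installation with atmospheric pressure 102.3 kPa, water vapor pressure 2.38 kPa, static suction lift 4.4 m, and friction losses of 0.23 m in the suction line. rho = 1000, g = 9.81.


NPSHa = p_atm/(rho*g) - z_s - hf_s - p_vap/(rho*g).
p_atm/(rho*g) = 102.3*1000 / (1000*9.81) = 10.428 m.
p_vap/(rho*g) = 2.38*1000 / (1000*9.81) = 0.243 m.
NPSHa = 10.428 - 4.4 - 0.23 - 0.243
      = 5.56 m.

5.56


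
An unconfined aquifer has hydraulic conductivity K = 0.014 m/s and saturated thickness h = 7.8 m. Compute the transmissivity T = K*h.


Transmissivity is defined as T = K * h.
T = 0.014 * 7.8
  = 0.1092 m^2/s.

0.1092


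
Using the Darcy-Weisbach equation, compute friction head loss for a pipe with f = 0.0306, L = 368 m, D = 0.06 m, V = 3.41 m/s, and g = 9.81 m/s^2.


Darcy-Weisbach equation: h_f = f * (L/D) * V^2/(2g).
f * L/D = 0.0306 * 368/0.06 = 187.68.
V^2/(2g) = 3.41^2 / (2*9.81) = 11.6281 / 19.62 = 0.5927 m.
h_f = 187.68 * 0.5927 = 111.231 m.

111.231


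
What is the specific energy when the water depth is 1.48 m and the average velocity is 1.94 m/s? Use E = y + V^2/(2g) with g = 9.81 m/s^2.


Specific energy E = y + V^2/(2g).
Velocity head = V^2/(2g) = 1.94^2 / (2*9.81) = 3.7636 / 19.62 = 0.1918 m.
E = 1.48 + 0.1918 = 1.6718 m.

1.6718


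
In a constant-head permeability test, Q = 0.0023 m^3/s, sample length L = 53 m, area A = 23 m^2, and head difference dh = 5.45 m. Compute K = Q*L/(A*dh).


From K = Q*L / (A*dh):
Numerator: Q*L = 0.0023 * 53 = 0.1219.
Denominator: A*dh = 23 * 5.45 = 125.35.
K = 0.1219 / 125.35 = 0.000972 m/s.

0.000972


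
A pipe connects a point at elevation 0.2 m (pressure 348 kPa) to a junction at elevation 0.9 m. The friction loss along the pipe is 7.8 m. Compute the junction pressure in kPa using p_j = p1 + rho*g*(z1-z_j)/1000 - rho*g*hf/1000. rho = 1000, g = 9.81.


Junction pressure: p_j = p1 + rho*g*(z1 - z_j)/1000 - rho*g*hf/1000.
Elevation term = 1000*9.81*(0.2 - 0.9)/1000 = -6.867 kPa.
Friction term = 1000*9.81*7.8/1000 = 76.518 kPa.
p_j = 348 + -6.867 - 76.518 = 264.62 kPa.

264.62


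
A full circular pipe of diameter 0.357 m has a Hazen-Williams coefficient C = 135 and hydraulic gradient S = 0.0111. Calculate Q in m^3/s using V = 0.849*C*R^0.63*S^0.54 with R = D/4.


For a full circular pipe, R = D/4 = 0.357/4 = 0.0892 m.
V = 0.849 * 135 * 0.0892^0.63 * 0.0111^0.54
  = 0.849 * 135 * 0.218214 * 0.087998
  = 2.2009 m/s.
Pipe area A = pi*D^2/4 = pi*0.357^2/4 = 0.1001 m^2.
Q = A * V = 0.1001 * 2.2009 = 0.2203 m^3/s.

0.2203


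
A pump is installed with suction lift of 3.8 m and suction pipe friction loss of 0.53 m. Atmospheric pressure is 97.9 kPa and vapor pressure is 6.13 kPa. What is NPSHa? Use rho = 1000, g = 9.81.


NPSHa = p_atm/(rho*g) - z_s - hf_s - p_vap/(rho*g).
p_atm/(rho*g) = 97.9*1000 / (1000*9.81) = 9.98 m.
p_vap/(rho*g) = 6.13*1000 / (1000*9.81) = 0.625 m.
NPSHa = 9.98 - 3.8 - 0.53 - 0.625
      = 5.02 m.

5.02


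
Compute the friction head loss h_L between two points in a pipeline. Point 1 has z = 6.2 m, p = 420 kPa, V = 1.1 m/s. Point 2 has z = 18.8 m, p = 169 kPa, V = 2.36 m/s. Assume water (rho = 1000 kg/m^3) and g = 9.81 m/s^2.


Total head at each section: H = z + p/(rho*g) + V^2/(2g).
H1 = 6.2 + 420*1000/(1000*9.81) + 1.1^2/(2*9.81)
   = 6.2 + 42.813 + 0.0617
   = 49.075 m.
H2 = 18.8 + 169*1000/(1000*9.81) + 2.36^2/(2*9.81)
   = 18.8 + 17.227 + 0.2839
   = 36.311 m.
h_L = H1 - H2 = 49.075 - 36.311 = 12.764 m.

12.764


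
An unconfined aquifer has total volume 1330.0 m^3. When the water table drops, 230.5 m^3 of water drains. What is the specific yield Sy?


Specific yield Sy = Volume drained / Total volume.
Sy = 230.5 / 1330.0
   = 0.1733.

0.1733


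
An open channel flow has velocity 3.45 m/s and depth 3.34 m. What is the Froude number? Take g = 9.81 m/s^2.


The Froude number is defined as Fr = V / sqrt(g*y).
g*y = 9.81 * 3.34 = 32.7654.
sqrt(g*y) = sqrt(32.7654) = 5.7241.
Fr = 3.45 / 5.7241 = 0.6027.

0.6027


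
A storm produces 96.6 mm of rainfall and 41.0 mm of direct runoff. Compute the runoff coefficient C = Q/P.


The runoff coefficient C = runoff depth / rainfall depth.
C = 41.0 / 96.6
  = 0.4244.

0.4244


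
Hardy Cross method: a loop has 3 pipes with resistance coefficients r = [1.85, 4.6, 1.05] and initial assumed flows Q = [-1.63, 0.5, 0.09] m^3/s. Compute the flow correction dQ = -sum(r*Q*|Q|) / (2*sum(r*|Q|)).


Numerator terms (r*Q*|Q|): 1.85*-1.63*|-1.63| = -4.9153; 4.6*0.5*|0.5| = 1.15; 1.05*0.09*|0.09| = 0.0085.
Sum of numerator = -3.7568.
Denominator terms (r*|Q|): 1.85*|-1.63| = 3.0155; 4.6*|0.5| = 2.3; 1.05*|0.09| = 0.0945.
2 * sum of denominator = 2 * 5.41 = 10.82.
dQ = --3.7568 / 10.82 = 0.3472 m^3/s.

0.3472


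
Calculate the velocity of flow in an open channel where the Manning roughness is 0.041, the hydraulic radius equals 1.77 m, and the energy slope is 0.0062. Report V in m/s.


Manning's equation gives V = (1/n) * R^(2/3) * S^(1/2).
First, compute R^(2/3) = 1.77^(2/3) = 1.4632.
Next, S^(1/2) = 0.0062^(1/2) = 0.07874.
Then 1/n = 1/0.041 = 24.39.
V = 24.39 * 1.4632 * 0.07874 = 2.8101 m/s.

2.8101


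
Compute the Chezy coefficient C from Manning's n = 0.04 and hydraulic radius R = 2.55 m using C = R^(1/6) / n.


The Chezy coefficient relates to Manning's n through C = R^(1/6) / n.
R^(1/6) = 2.55^(1/6) = 1.168844.
C = 1.168844 / 0.04 = 29.22 m^(1/2)/s.

29.22


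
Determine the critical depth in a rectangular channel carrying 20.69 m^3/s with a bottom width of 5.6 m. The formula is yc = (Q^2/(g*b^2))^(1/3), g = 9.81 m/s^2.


Using yc = (Q^2 / (g * b^2))^(1/3):
Q^2 = 20.69^2 = 428.08.
g * b^2 = 9.81 * 5.6^2 = 9.81 * 31.36 = 307.64.
Q^2 / (g*b^2) = 428.08 / 307.64 = 1.3915.
yc = 1.3915^(1/3) = 1.1164 m.

1.1164


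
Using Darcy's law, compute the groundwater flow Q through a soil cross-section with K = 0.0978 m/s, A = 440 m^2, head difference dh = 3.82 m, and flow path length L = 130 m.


Darcy's law: Q = K * A * i, where i = dh/L.
Hydraulic gradient i = 3.82 / 130 = 0.029385.
Q = 0.0978 * 440 * 0.029385
  = 1.2645 m^3/s.

1.2645


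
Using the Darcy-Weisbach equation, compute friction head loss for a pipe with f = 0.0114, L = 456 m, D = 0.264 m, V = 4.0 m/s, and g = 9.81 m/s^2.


Darcy-Weisbach equation: h_f = f * (L/D) * V^2/(2g).
f * L/D = 0.0114 * 456/0.264 = 19.6909.
V^2/(2g) = 4.0^2 / (2*9.81) = 16.0 / 19.62 = 0.8155 m.
h_f = 19.6909 * 0.8155 = 16.058 m.

16.058


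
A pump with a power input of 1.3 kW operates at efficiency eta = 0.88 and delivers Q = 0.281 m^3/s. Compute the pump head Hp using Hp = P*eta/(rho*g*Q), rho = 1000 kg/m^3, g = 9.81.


Pump head formula: Hp = P * eta / (rho * g * Q).
Numerator: P * eta = 1.3 * 1000 * 0.88 = 1144.0 W.
Denominator: rho * g * Q = 1000 * 9.81 * 0.281 = 2756.61.
Hp = 1144.0 / 2756.61 = 0.42 m.

0.42


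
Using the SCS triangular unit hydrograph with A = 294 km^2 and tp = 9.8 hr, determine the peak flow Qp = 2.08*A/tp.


SCS formula: Qp = 2.08 * A / tp.
Qp = 2.08 * 294 / 9.8
   = 611.52 / 9.8
   = 62.4 m^3/s per cm.

62.4


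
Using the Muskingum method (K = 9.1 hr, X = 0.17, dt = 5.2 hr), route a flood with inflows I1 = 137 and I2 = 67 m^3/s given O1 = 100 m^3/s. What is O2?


Muskingum coefficients:
denom = 2*K*(1-X) + dt = 2*9.1*(1-0.17) + 5.2 = 20.306.
C0 = (dt - 2*K*X)/denom = (5.2 - 2*9.1*0.17)/20.306 = 0.1037.
C1 = (dt + 2*K*X)/denom = (5.2 + 2*9.1*0.17)/20.306 = 0.4085.
C2 = (2*K*(1-X) - dt)/denom = 0.4878.
O2 = C0*I2 + C1*I1 + C2*O1
   = 0.1037*67 + 0.4085*137 + 0.4878*100
   = 111.69 m^3/s.

111.69


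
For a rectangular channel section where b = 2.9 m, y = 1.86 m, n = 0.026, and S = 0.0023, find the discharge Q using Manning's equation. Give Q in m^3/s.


For a rectangular channel, the cross-sectional area A = b * y = 2.9 * 1.86 = 5.39 m^2.
The wetted perimeter P = b + 2y = 2.9 + 2*1.86 = 6.62 m.
Hydraulic radius R = A/P = 5.39/6.62 = 0.8148 m.
Velocity V = (1/n)*R^(2/3)*S^(1/2) = (1/0.026)*0.8148^(2/3)*0.0023^(1/2) = 1.6091 m/s.
Discharge Q = A * V = 5.39 * 1.6091 = 8.68 m^3/s.

8.68


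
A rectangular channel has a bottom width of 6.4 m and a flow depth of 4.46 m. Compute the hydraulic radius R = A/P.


For a rectangular section:
Flow area A = b * y = 6.4 * 4.46 = 28.54 m^2.
Wetted perimeter P = b + 2y = 6.4 + 2*4.46 = 15.32 m.
Hydraulic radius R = A/P = 28.54 / 15.32 = 1.8632 m.

1.8632


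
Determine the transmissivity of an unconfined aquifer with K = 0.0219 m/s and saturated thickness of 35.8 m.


Transmissivity is defined as T = K * h.
T = 0.0219 * 35.8
  = 0.784 m^2/s.

0.784


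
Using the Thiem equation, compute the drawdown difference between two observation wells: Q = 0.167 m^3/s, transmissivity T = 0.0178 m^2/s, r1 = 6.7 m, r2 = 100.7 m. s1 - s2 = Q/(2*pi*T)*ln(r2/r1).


Thiem equation: s1 - s2 = Q/(2*pi*T) * ln(r2/r1).
ln(r2/r1) = ln(100.7/6.7) = 2.71.
Q/(2*pi*T) = 0.167 / (2*pi*0.0178) = 0.167 / 0.1118 = 1.4932.
s1 - s2 = 1.4932 * 2.71 = 4.0466 m.

4.0466


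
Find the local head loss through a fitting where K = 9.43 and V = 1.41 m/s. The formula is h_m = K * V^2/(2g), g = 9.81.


Minor loss formula: h_m = K * V^2/(2g).
V^2 = 1.41^2 = 1.9881.
V^2/(2g) = 1.9881 / 19.62 = 0.1013 m.
h_m = 9.43 * 0.1013 = 0.9555 m.

0.9555


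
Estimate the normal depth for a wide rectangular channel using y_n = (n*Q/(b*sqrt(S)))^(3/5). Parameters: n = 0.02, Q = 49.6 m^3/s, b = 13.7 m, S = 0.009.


We use the wide-channel approximation y_n = (n*Q/(b*sqrt(S)))^(3/5).
sqrt(S) = sqrt(0.009) = 0.094868.
Numerator: n*Q = 0.02 * 49.6 = 0.992.
Denominator: b*sqrt(S) = 13.7 * 0.094868 = 1.299692.
arg = 0.7633.
y_n = 0.7633^(3/5) = 0.8504 m.

0.8504


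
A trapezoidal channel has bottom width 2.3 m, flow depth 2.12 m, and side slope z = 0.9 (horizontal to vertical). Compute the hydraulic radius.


For a trapezoidal section with side slope z:
A = (b + z*y)*y = (2.3 + 0.9*2.12)*2.12 = 8.921 m^2.
P = b + 2*y*sqrt(1 + z^2) = 2.3 + 2*2.12*sqrt(1 + 0.9^2) = 8.004 m.
R = A/P = 8.921 / 8.004 = 1.1145 m.

1.1145


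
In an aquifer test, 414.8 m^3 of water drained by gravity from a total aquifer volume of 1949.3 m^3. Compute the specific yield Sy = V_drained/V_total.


Specific yield Sy = Volume drained / Total volume.
Sy = 414.8 / 1949.3
   = 0.2128.

0.2128


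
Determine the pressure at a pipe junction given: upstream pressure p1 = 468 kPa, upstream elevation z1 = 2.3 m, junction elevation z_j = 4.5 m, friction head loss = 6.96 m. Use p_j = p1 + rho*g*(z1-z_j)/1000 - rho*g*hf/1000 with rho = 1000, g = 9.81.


Junction pressure: p_j = p1 + rho*g*(z1 - z_j)/1000 - rho*g*hf/1000.
Elevation term = 1000*9.81*(2.3 - 4.5)/1000 = -21.582 kPa.
Friction term = 1000*9.81*6.96/1000 = 68.278 kPa.
p_j = 468 + -21.582 - 68.278 = 378.14 kPa.

378.14


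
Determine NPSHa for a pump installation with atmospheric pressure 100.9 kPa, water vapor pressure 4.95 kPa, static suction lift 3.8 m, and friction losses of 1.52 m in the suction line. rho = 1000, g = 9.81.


NPSHa = p_atm/(rho*g) - z_s - hf_s - p_vap/(rho*g).
p_atm/(rho*g) = 100.9*1000 / (1000*9.81) = 10.285 m.
p_vap/(rho*g) = 4.95*1000 / (1000*9.81) = 0.505 m.
NPSHa = 10.285 - 3.8 - 1.52 - 0.505
      = 4.46 m.

4.46


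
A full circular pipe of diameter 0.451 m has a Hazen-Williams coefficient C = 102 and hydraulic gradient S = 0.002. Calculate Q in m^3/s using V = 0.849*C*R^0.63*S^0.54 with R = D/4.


For a full circular pipe, R = D/4 = 0.451/4 = 0.1128 m.
V = 0.849 * 102 * 0.1128^0.63 * 0.002^0.54
  = 0.849 * 102 * 0.252833 * 0.034878
  = 0.7637 m/s.
Pipe area A = pi*D^2/4 = pi*0.451^2/4 = 0.1598 m^2.
Q = A * V = 0.1598 * 0.7637 = 0.122 m^3/s.

0.122


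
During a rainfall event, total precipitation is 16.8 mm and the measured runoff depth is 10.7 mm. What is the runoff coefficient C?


The runoff coefficient C = runoff depth / rainfall depth.
C = 10.7 / 16.8
  = 0.6369.

0.6369


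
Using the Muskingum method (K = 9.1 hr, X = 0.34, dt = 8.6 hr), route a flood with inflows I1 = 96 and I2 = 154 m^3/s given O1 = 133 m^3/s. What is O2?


Muskingum coefficients:
denom = 2*K*(1-X) + dt = 2*9.1*(1-0.34) + 8.6 = 20.612.
C0 = (dt - 2*K*X)/denom = (8.6 - 2*9.1*0.34)/20.612 = 0.117.
C1 = (dt + 2*K*X)/denom = (8.6 + 2*9.1*0.34)/20.612 = 0.7174.
C2 = (2*K*(1-X) - dt)/denom = 0.1655.
O2 = C0*I2 + C1*I1 + C2*O1
   = 0.117*154 + 0.7174*96 + 0.1655*133
   = 108.91 m^3/s.

108.91


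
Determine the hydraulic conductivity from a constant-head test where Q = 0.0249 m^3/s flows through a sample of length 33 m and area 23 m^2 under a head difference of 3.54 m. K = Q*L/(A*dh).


From K = Q*L / (A*dh):
Numerator: Q*L = 0.0249 * 33 = 0.8217.
Denominator: A*dh = 23 * 3.54 = 81.42.
K = 0.8217 / 81.42 = 0.010092 m/s.

0.010092


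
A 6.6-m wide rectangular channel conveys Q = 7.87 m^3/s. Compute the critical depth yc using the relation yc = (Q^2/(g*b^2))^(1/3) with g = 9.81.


Using yc = (Q^2 / (g * b^2))^(1/3):
Q^2 = 7.87^2 = 61.94.
g * b^2 = 9.81 * 6.6^2 = 9.81 * 43.56 = 427.32.
Q^2 / (g*b^2) = 61.94 / 427.32 = 0.1449.
yc = 0.1449^(1/3) = 0.5253 m.

0.5253


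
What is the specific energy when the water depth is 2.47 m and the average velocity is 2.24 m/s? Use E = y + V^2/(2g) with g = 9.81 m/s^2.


Specific energy E = y + V^2/(2g).
Velocity head = V^2/(2g) = 2.24^2 / (2*9.81) = 5.0176 / 19.62 = 0.2557 m.
E = 2.47 + 0.2557 = 2.7257 m.

2.7257


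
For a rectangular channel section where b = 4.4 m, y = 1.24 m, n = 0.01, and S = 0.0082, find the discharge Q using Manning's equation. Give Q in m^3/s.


For a rectangular channel, the cross-sectional area A = b * y = 4.4 * 1.24 = 5.46 m^2.
The wetted perimeter P = b + 2y = 4.4 + 2*1.24 = 6.88 m.
Hydraulic radius R = A/P = 5.46/6.88 = 0.793 m.
Velocity V = (1/n)*R^(2/3)*S^(1/2) = (1/0.01)*0.793^(2/3)*0.0082^(1/2) = 7.7583 m/s.
Discharge Q = A * V = 5.46 * 7.7583 = 42.329 m^3/s.

42.329


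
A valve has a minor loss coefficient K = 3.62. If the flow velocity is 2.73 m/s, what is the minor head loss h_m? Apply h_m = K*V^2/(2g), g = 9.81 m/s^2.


Minor loss formula: h_m = K * V^2/(2g).
V^2 = 2.73^2 = 7.4529.
V^2/(2g) = 7.4529 / 19.62 = 0.3799 m.
h_m = 3.62 * 0.3799 = 1.3751 m.

1.3751


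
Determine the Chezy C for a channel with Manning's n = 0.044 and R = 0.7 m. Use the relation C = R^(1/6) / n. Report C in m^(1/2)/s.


The Chezy coefficient relates to Manning's n through C = R^(1/6) / n.
R^(1/6) = 0.7^(1/6) = 0.942287.
C = 0.942287 / 0.044 = 21.42 m^(1/2)/s.

21.42


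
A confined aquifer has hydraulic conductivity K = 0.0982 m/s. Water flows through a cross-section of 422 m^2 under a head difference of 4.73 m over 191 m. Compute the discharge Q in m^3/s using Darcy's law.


Darcy's law: Q = K * A * i, where i = dh/L.
Hydraulic gradient i = 4.73 / 191 = 0.024764.
Q = 0.0982 * 422 * 0.024764
  = 1.0262 m^3/s.

1.0262


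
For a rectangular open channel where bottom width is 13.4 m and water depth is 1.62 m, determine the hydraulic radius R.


For a rectangular section:
Flow area A = b * y = 13.4 * 1.62 = 21.71 m^2.
Wetted perimeter P = b + 2y = 13.4 + 2*1.62 = 16.64 m.
Hydraulic radius R = A/P = 21.71 / 16.64 = 1.3046 m.

1.3046


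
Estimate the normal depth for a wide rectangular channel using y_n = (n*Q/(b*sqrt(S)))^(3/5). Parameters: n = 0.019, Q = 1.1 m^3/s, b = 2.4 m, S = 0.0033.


We use the wide-channel approximation y_n = (n*Q/(b*sqrt(S)))^(3/5).
sqrt(S) = sqrt(0.0033) = 0.057446.
Numerator: n*Q = 0.019 * 1.1 = 0.0209.
Denominator: b*sqrt(S) = 2.4 * 0.057446 = 0.13787.
arg = 0.1516.
y_n = 0.1516^(3/5) = 0.3224 m.

0.3224


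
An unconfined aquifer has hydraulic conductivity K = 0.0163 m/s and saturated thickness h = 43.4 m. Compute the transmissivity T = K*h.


Transmissivity is defined as T = K * h.
T = 0.0163 * 43.4
  = 0.7074 m^2/s.

0.7074


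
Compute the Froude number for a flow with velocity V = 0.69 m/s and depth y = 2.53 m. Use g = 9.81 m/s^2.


The Froude number is defined as Fr = V / sqrt(g*y).
g*y = 9.81 * 2.53 = 24.8193.
sqrt(g*y) = sqrt(24.8193) = 4.9819.
Fr = 0.69 / 4.9819 = 0.1385.

0.1385


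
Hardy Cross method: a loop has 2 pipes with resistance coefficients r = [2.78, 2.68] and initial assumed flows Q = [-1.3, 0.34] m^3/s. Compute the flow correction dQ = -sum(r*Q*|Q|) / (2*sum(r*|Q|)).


Numerator terms (r*Q*|Q|): 2.78*-1.3*|-1.3| = -4.6982; 2.68*0.34*|0.34| = 0.3098.
Sum of numerator = -4.3884.
Denominator terms (r*|Q|): 2.78*|-1.3| = 3.614; 2.68*|0.34| = 0.9112.
2 * sum of denominator = 2 * 4.5252 = 9.0504.
dQ = --4.3884 / 9.0504 = 0.4849 m^3/s.

0.4849


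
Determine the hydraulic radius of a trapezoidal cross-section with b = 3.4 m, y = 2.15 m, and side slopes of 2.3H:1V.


For a trapezoidal section with side slope z:
A = (b + z*y)*y = (3.4 + 2.3*2.15)*2.15 = 17.942 m^2.
P = b + 2*y*sqrt(1 + z^2) = 3.4 + 2*2.15*sqrt(1 + 2.3^2) = 14.184 m.
R = A/P = 17.942 / 14.184 = 1.2649 m.

1.2649


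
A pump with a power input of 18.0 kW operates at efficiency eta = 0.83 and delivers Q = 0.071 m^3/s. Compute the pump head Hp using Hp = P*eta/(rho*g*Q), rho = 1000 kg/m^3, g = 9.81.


Pump head formula: Hp = P * eta / (rho * g * Q).
Numerator: P * eta = 18.0 * 1000 * 0.83 = 14940.0 W.
Denominator: rho * g * Q = 1000 * 9.81 * 0.071 = 696.51.
Hp = 14940.0 / 696.51 = 21.45 m.

21.45


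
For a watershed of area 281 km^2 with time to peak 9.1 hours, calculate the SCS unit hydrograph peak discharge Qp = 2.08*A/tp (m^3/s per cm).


SCS formula: Qp = 2.08 * A / tp.
Qp = 2.08 * 281 / 9.1
   = 584.48 / 9.1
   = 64.23 m^3/s per cm.

64.23


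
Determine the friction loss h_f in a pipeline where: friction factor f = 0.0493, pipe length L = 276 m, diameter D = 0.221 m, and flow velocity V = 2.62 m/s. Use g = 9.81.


Darcy-Weisbach equation: h_f = f * (L/D) * V^2/(2g).
f * L/D = 0.0493 * 276/0.221 = 61.5692.
V^2/(2g) = 2.62^2 / (2*9.81) = 6.8644 / 19.62 = 0.3499 m.
h_f = 61.5692 * 0.3499 = 21.541 m.

21.541


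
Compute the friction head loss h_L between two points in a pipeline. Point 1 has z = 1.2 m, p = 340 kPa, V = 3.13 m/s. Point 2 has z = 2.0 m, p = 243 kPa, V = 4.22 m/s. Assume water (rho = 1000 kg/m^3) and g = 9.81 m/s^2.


Total head at each section: H = z + p/(rho*g) + V^2/(2g).
H1 = 1.2 + 340*1000/(1000*9.81) + 3.13^2/(2*9.81)
   = 1.2 + 34.659 + 0.4993
   = 36.358 m.
H2 = 2.0 + 243*1000/(1000*9.81) + 4.22^2/(2*9.81)
   = 2.0 + 24.771 + 0.9077
   = 27.678 m.
h_L = H1 - H2 = 36.358 - 27.678 = 8.68 m.

8.68


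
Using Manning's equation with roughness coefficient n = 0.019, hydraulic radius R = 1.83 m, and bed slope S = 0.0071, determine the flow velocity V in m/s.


Manning's equation gives V = (1/n) * R^(2/3) * S^(1/2).
First, compute R^(2/3) = 1.83^(2/3) = 1.4961.
Next, S^(1/2) = 0.0071^(1/2) = 0.084261.
Then 1/n = 1/0.019 = 52.63.
V = 52.63 * 1.4961 * 0.084261 = 6.635 m/s.

6.635


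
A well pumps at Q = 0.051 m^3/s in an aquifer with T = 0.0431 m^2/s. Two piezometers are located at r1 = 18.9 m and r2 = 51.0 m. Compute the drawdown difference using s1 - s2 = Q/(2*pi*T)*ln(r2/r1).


Thiem equation: s1 - s2 = Q/(2*pi*T) * ln(r2/r1).
ln(r2/r1) = ln(51.0/18.9) = 0.9927.
Q/(2*pi*T) = 0.051 / (2*pi*0.0431) = 0.051 / 0.2708 = 0.1883.
s1 - s2 = 0.1883 * 0.9927 = 0.1869 m.

0.1869


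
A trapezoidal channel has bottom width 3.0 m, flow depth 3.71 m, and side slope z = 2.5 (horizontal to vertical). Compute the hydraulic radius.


For a trapezoidal section with side slope z:
A = (b + z*y)*y = (3.0 + 2.5*3.71)*3.71 = 45.54 m^2.
P = b + 2*y*sqrt(1 + z^2) = 3.0 + 2*3.71*sqrt(1 + 2.5^2) = 22.979 m.
R = A/P = 45.54 / 22.979 = 1.9818 m.

1.9818


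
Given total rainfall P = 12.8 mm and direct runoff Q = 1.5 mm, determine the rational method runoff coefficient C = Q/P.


The runoff coefficient C = runoff depth / rainfall depth.
C = 1.5 / 12.8
  = 0.1172.

0.1172


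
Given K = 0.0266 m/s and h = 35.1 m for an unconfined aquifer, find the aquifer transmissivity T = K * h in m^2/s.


Transmissivity is defined as T = K * h.
T = 0.0266 * 35.1
  = 0.9337 m^2/s.

0.9337


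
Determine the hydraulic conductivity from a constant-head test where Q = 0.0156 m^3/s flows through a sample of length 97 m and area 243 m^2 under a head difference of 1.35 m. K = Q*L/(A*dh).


From K = Q*L / (A*dh):
Numerator: Q*L = 0.0156 * 97 = 1.5132.
Denominator: A*dh = 243 * 1.35 = 328.05.
K = 1.5132 / 328.05 = 0.004613 m/s.

0.004613


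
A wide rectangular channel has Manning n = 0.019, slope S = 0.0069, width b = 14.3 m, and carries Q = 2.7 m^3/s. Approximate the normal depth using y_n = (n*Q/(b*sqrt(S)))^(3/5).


We use the wide-channel approximation y_n = (n*Q/(b*sqrt(S)))^(3/5).
sqrt(S) = sqrt(0.0069) = 0.083066.
Numerator: n*Q = 0.019 * 2.7 = 0.0513.
Denominator: b*sqrt(S) = 14.3 * 0.083066 = 1.187844.
arg = 0.0432.
y_n = 0.0432^(3/5) = 0.1518 m.

0.1518


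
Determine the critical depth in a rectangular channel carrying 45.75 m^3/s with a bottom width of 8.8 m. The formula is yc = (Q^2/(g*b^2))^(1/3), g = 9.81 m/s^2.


Using yc = (Q^2 / (g * b^2))^(1/3):
Q^2 = 45.75^2 = 2093.06.
g * b^2 = 9.81 * 8.8^2 = 9.81 * 77.44 = 759.69.
Q^2 / (g*b^2) = 2093.06 / 759.69 = 2.7552.
yc = 2.7552^(1/3) = 1.4019 m.

1.4019


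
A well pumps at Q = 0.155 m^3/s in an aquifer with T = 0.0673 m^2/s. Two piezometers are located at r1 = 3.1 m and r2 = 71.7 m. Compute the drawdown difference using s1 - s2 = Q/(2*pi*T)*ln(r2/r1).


Thiem equation: s1 - s2 = Q/(2*pi*T) * ln(r2/r1).
ln(r2/r1) = ln(71.7/3.1) = 3.1411.
Q/(2*pi*T) = 0.155 / (2*pi*0.0673) = 0.155 / 0.4229 = 0.3666.
s1 - s2 = 0.3666 * 3.1411 = 1.1514 m.

1.1514


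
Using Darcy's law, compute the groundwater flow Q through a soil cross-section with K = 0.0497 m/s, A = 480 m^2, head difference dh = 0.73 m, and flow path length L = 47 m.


Darcy's law: Q = K * A * i, where i = dh/L.
Hydraulic gradient i = 0.73 / 47 = 0.015532.
Q = 0.0497 * 480 * 0.015532
  = 0.3705 m^3/s.

0.3705


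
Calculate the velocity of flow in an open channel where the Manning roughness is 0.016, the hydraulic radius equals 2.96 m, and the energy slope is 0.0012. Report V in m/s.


Manning's equation gives V = (1/n) * R^(2/3) * S^(1/2).
First, compute R^(2/3) = 2.96^(2/3) = 2.0616.
Next, S^(1/2) = 0.0012^(1/2) = 0.034641.
Then 1/n = 1/0.016 = 62.5.
V = 62.5 * 2.0616 * 0.034641 = 4.4634 m/s.

4.4634


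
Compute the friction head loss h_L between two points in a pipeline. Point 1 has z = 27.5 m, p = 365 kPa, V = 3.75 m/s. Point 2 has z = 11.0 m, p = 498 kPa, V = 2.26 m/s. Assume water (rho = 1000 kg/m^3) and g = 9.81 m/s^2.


Total head at each section: H = z + p/(rho*g) + V^2/(2g).
H1 = 27.5 + 365*1000/(1000*9.81) + 3.75^2/(2*9.81)
   = 27.5 + 37.207 + 0.7167
   = 65.424 m.
H2 = 11.0 + 498*1000/(1000*9.81) + 2.26^2/(2*9.81)
   = 11.0 + 50.765 + 0.2603
   = 62.025 m.
h_L = H1 - H2 = 65.424 - 62.025 = 3.399 m.

3.399


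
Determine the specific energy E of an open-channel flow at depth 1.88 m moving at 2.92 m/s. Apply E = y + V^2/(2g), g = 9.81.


Specific energy E = y + V^2/(2g).
Velocity head = V^2/(2g) = 2.92^2 / (2*9.81) = 8.5264 / 19.62 = 0.4346 m.
E = 1.88 + 0.4346 = 2.3146 m.

2.3146


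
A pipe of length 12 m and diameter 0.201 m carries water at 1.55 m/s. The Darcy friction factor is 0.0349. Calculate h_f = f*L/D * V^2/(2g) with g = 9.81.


Darcy-Weisbach equation: h_f = f * (L/D) * V^2/(2g).
f * L/D = 0.0349 * 12/0.201 = 2.0836.
V^2/(2g) = 1.55^2 / (2*9.81) = 2.4025 / 19.62 = 0.1225 m.
h_f = 2.0836 * 0.1225 = 0.255 m.

0.255


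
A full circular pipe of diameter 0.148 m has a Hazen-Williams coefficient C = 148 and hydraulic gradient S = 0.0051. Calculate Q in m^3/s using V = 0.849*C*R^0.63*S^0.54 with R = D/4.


For a full circular pipe, R = D/4 = 0.148/4 = 0.037 m.
V = 0.849 * 148 * 0.037^0.63 * 0.0051^0.54
  = 0.849 * 148 * 0.125305 * 0.057821
  = 0.9104 m/s.
Pipe area A = pi*D^2/4 = pi*0.148^2/4 = 0.0172 m^2.
Q = A * V = 0.0172 * 0.9104 = 0.0157 m^3/s.

0.0157


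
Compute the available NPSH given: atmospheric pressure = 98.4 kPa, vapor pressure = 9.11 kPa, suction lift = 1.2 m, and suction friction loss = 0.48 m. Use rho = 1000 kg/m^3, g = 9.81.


NPSHa = p_atm/(rho*g) - z_s - hf_s - p_vap/(rho*g).
p_atm/(rho*g) = 98.4*1000 / (1000*9.81) = 10.031 m.
p_vap/(rho*g) = 9.11*1000 / (1000*9.81) = 0.929 m.
NPSHa = 10.031 - 1.2 - 0.48 - 0.929
      = 7.42 m.

7.42


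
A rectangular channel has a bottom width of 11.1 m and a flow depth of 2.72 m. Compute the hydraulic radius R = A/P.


For a rectangular section:
Flow area A = b * y = 11.1 * 2.72 = 30.19 m^2.
Wetted perimeter P = b + 2y = 11.1 + 2*2.72 = 16.54 m.
Hydraulic radius R = A/P = 30.19 / 16.54 = 1.8254 m.

1.8254


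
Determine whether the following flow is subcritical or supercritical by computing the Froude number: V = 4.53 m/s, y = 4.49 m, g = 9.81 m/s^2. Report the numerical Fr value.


The Froude number is defined as Fr = V / sqrt(g*y).
g*y = 9.81 * 4.49 = 44.0469.
sqrt(g*y) = sqrt(44.0469) = 6.6368.
Fr = 4.53 / 6.6368 = 0.6826.
Since Fr < 1, the flow is subcritical.

0.6826


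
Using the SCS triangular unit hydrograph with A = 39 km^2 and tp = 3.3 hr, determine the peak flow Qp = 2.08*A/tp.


SCS formula: Qp = 2.08 * A / tp.
Qp = 2.08 * 39 / 3.3
   = 81.12 / 3.3
   = 24.58 m^3/s per cm.

24.58


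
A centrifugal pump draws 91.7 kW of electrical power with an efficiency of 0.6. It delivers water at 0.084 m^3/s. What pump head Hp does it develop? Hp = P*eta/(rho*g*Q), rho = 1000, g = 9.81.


Pump head formula: Hp = P * eta / (rho * g * Q).
Numerator: P * eta = 91.7 * 1000 * 0.6 = 55020.0 W.
Denominator: rho * g * Q = 1000 * 9.81 * 0.084 = 824.04.
Hp = 55020.0 / 824.04 = 66.77 m.

66.77


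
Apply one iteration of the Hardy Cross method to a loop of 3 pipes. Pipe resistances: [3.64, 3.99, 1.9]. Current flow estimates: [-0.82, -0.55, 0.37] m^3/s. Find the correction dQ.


Numerator terms (r*Q*|Q|): 3.64*-0.82*|-0.82| = -2.4475; 3.99*-0.55*|-0.55| = -1.207; 1.9*0.37*|0.37| = 0.2601.
Sum of numerator = -3.3944.
Denominator terms (r*|Q|): 3.64*|-0.82| = 2.9848; 3.99*|-0.55| = 2.1945; 1.9*|0.37| = 0.703.
2 * sum of denominator = 2 * 5.8823 = 11.7646.
dQ = --3.3944 / 11.7646 = 0.2885 m^3/s.

0.2885


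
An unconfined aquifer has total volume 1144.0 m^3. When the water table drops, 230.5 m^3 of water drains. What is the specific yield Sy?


Specific yield Sy = Volume drained / Total volume.
Sy = 230.5 / 1144.0
   = 0.2015.

0.2015


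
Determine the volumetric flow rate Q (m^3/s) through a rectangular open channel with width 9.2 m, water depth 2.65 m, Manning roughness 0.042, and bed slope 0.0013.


For a rectangular channel, the cross-sectional area A = b * y = 9.2 * 2.65 = 24.38 m^2.
The wetted perimeter P = b + 2y = 9.2 + 2*2.65 = 14.5 m.
Hydraulic radius R = A/P = 24.38/14.5 = 1.6814 m.
Velocity V = (1/n)*R^(2/3)*S^(1/2) = (1/0.042)*1.6814^(2/3)*0.0013^(1/2) = 1.2139 m/s.
Discharge Q = A * V = 24.38 * 1.2139 = 29.594 m^3/s.

29.594


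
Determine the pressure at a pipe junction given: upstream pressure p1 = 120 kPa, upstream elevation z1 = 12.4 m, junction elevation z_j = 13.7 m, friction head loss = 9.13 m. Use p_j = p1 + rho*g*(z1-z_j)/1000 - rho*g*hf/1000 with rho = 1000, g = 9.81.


Junction pressure: p_j = p1 + rho*g*(z1 - z_j)/1000 - rho*g*hf/1000.
Elevation term = 1000*9.81*(12.4 - 13.7)/1000 = -12.753 kPa.
Friction term = 1000*9.81*9.13/1000 = 89.565 kPa.
p_j = 120 + -12.753 - 89.565 = 17.68 kPa.

17.68


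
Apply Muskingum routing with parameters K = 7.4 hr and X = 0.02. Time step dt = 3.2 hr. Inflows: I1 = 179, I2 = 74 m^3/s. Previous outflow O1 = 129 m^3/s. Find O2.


Muskingum coefficients:
denom = 2*K*(1-X) + dt = 2*7.4*(1-0.02) + 3.2 = 17.704.
C0 = (dt - 2*K*X)/denom = (3.2 - 2*7.4*0.02)/17.704 = 0.164.
C1 = (dt + 2*K*X)/denom = (3.2 + 2*7.4*0.02)/17.704 = 0.1975.
C2 = (2*K*(1-X) - dt)/denom = 0.6385.
O2 = C0*I2 + C1*I1 + C2*O1
   = 0.164*74 + 0.1975*179 + 0.6385*129
   = 129.85 m^3/s.

129.85


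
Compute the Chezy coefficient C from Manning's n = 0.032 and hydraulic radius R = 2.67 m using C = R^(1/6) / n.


The Chezy coefficient relates to Manning's n through C = R^(1/6) / n.
R^(1/6) = 2.67^(1/6) = 1.177837.
C = 1.177837 / 0.032 = 36.81 m^(1/2)/s.

36.81


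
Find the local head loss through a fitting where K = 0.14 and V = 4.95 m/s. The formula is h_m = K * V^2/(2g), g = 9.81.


Minor loss formula: h_m = K * V^2/(2g).
V^2 = 4.95^2 = 24.5025.
V^2/(2g) = 24.5025 / 19.62 = 1.2489 m.
h_m = 0.14 * 1.2489 = 0.1748 m.

0.1748


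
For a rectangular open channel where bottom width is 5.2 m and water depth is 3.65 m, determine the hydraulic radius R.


For a rectangular section:
Flow area A = b * y = 5.2 * 3.65 = 18.98 m^2.
Wetted perimeter P = b + 2y = 5.2 + 2*3.65 = 12.5 m.
Hydraulic radius R = A/P = 18.98 / 12.5 = 1.5184 m.

1.5184


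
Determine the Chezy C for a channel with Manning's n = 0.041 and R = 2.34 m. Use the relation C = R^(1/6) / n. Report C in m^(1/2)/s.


The Chezy coefficient relates to Manning's n through C = R^(1/6) / n.
R^(1/6) = 2.34^(1/6) = 1.152222.
C = 1.152222 / 0.041 = 28.1 m^(1/2)/s.

28.1


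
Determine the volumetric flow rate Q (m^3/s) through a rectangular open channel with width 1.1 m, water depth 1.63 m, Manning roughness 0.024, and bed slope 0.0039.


For a rectangular channel, the cross-sectional area A = b * y = 1.1 * 1.63 = 1.79 m^2.
The wetted perimeter P = b + 2y = 1.1 + 2*1.63 = 4.36 m.
Hydraulic radius R = A/P = 1.79/4.36 = 0.4112 m.
Velocity V = (1/n)*R^(2/3)*S^(1/2) = (1/0.024)*0.4112^(2/3)*0.0039^(1/2) = 1.439 m/s.
Discharge Q = A * V = 1.79 * 1.439 = 2.58 m^3/s.

2.58


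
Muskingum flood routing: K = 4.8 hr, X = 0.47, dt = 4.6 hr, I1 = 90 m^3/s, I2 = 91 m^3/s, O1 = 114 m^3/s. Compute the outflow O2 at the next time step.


Muskingum coefficients:
denom = 2*K*(1-X) + dt = 2*4.8*(1-0.47) + 4.6 = 9.688.
C0 = (dt - 2*K*X)/denom = (4.6 - 2*4.8*0.47)/9.688 = 0.0091.
C1 = (dt + 2*K*X)/denom = (4.6 + 2*4.8*0.47)/9.688 = 0.9405.
C2 = (2*K*(1-X) - dt)/denom = 0.0504.
O2 = C0*I2 + C1*I1 + C2*O1
   = 0.0091*91 + 0.9405*90 + 0.0504*114
   = 91.22 m^3/s.

91.22


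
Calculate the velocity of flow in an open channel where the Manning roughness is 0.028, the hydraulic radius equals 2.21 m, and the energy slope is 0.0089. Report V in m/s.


Manning's equation gives V = (1/n) * R^(2/3) * S^(1/2).
First, compute R^(2/3) = 2.21^(2/3) = 1.6967.
Next, S^(1/2) = 0.0089^(1/2) = 0.09434.
Then 1/n = 1/0.028 = 35.71.
V = 35.71 * 1.6967 * 0.09434 = 5.7165 m/s.

5.7165


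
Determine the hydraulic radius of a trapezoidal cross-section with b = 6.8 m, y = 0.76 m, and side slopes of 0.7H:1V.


For a trapezoidal section with side slope z:
A = (b + z*y)*y = (6.8 + 0.7*0.76)*0.76 = 5.572 m^2.
P = b + 2*y*sqrt(1 + z^2) = 6.8 + 2*0.76*sqrt(1 + 0.7^2) = 8.655 m.
R = A/P = 5.572 / 8.655 = 0.6438 m.

0.6438


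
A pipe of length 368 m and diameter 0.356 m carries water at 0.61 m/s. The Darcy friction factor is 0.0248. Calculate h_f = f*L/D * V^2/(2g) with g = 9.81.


Darcy-Weisbach equation: h_f = f * (L/D) * V^2/(2g).
f * L/D = 0.0248 * 368/0.356 = 25.636.
V^2/(2g) = 0.61^2 / (2*9.81) = 0.3721 / 19.62 = 0.019 m.
h_f = 25.636 * 0.019 = 0.486 m.

0.486


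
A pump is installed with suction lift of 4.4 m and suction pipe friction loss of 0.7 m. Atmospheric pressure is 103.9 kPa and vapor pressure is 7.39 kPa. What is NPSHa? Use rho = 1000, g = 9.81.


NPSHa = p_atm/(rho*g) - z_s - hf_s - p_vap/(rho*g).
p_atm/(rho*g) = 103.9*1000 / (1000*9.81) = 10.591 m.
p_vap/(rho*g) = 7.39*1000 / (1000*9.81) = 0.753 m.
NPSHa = 10.591 - 4.4 - 0.7 - 0.753
      = 4.74 m.

4.74


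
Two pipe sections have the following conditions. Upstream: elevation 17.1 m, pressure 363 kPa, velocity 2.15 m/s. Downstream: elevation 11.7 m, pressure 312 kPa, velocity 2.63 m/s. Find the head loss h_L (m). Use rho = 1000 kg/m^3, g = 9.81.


Total head at each section: H = z + p/(rho*g) + V^2/(2g).
H1 = 17.1 + 363*1000/(1000*9.81) + 2.15^2/(2*9.81)
   = 17.1 + 37.003 + 0.2356
   = 54.339 m.
H2 = 11.7 + 312*1000/(1000*9.81) + 2.63^2/(2*9.81)
   = 11.7 + 31.804 + 0.3525
   = 43.857 m.
h_L = H1 - H2 = 54.339 - 43.857 = 10.482 m.

10.482


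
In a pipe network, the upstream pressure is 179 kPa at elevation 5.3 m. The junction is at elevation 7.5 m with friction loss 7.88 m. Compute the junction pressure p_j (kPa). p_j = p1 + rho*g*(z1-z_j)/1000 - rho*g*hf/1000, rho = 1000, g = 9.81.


Junction pressure: p_j = p1 + rho*g*(z1 - z_j)/1000 - rho*g*hf/1000.
Elevation term = 1000*9.81*(5.3 - 7.5)/1000 = -21.582 kPa.
Friction term = 1000*9.81*7.88/1000 = 77.303 kPa.
p_j = 179 + -21.582 - 77.303 = 80.12 kPa.

80.12


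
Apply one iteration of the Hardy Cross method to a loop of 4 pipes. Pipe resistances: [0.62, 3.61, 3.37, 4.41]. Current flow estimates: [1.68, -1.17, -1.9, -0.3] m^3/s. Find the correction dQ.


Numerator terms (r*Q*|Q|): 0.62*1.68*|1.68| = 1.7499; 3.61*-1.17*|-1.17| = -4.9417; 3.37*-1.9*|-1.9| = -12.1657; 4.41*-0.3*|-0.3| = -0.3969.
Sum of numerator = -15.7544.
Denominator terms (r*|Q|): 0.62*|1.68| = 1.0416; 3.61*|-1.17| = 4.2237; 3.37*|-1.9| = 6.403; 4.41*|-0.3| = 1.323.
2 * sum of denominator = 2 * 12.9913 = 25.9826.
dQ = --15.7544 / 25.9826 = 0.6063 m^3/s.

0.6063


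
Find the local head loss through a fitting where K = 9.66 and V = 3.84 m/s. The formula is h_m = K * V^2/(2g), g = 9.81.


Minor loss formula: h_m = K * V^2/(2g).
V^2 = 3.84^2 = 14.7456.
V^2/(2g) = 14.7456 / 19.62 = 0.7516 m.
h_m = 9.66 * 0.7516 = 7.2601 m.

7.2601


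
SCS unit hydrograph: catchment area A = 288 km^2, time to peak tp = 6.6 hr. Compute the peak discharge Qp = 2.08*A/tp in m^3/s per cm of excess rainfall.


SCS formula: Qp = 2.08 * A / tp.
Qp = 2.08 * 288 / 6.6
   = 599.04 / 6.6
   = 90.76 m^3/s per cm.

90.76


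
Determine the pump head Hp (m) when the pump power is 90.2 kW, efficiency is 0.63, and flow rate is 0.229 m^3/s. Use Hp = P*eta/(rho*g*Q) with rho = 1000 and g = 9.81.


Pump head formula: Hp = P * eta / (rho * g * Q).
Numerator: P * eta = 90.2 * 1000 * 0.63 = 56826.0 W.
Denominator: rho * g * Q = 1000 * 9.81 * 0.229 = 2246.49.
Hp = 56826.0 / 2246.49 = 25.3 m.

25.3


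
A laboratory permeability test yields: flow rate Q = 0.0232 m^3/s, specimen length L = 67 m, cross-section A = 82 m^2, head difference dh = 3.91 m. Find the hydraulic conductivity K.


From K = Q*L / (A*dh):
Numerator: Q*L = 0.0232 * 67 = 1.5544.
Denominator: A*dh = 82 * 3.91 = 320.62.
K = 1.5544 / 320.62 = 0.004848 m/s.

0.004848


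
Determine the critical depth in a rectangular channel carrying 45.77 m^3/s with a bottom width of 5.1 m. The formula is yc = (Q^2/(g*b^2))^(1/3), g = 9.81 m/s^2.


Using yc = (Q^2 / (g * b^2))^(1/3):
Q^2 = 45.77^2 = 2094.89.
g * b^2 = 9.81 * 5.1^2 = 9.81 * 26.01 = 255.16.
Q^2 / (g*b^2) = 2094.89 / 255.16 = 8.2101.
yc = 8.2101^(1/3) = 2.0174 m.

2.0174


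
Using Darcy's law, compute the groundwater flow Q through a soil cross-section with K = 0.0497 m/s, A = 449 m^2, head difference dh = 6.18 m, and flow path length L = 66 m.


Darcy's law: Q = K * A * i, where i = dh/L.
Hydraulic gradient i = 6.18 / 66 = 0.093636.
Q = 0.0497 * 449 * 0.093636
  = 2.0895 m^3/s.

2.0895
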